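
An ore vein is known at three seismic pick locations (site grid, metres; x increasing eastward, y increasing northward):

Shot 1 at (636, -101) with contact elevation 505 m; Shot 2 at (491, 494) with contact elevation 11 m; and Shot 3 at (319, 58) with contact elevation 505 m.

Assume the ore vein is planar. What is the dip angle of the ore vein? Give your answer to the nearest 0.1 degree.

46.6°

Two edge vectors: Shot 1→Shot 2 = (-145, 595, -494), Shot 1→Shot 3 = (-317, 159, 0).
Normal n = (Shot 1→Shot 2) × (Shot 1→Shot 3) = (78546, 156598, 165560).
So ∂z/∂x = −n_x/n_z = −0.47443 and ∂z/∂y = −n_y/n_z = −0.94587.
Gradient magnitude |∇z| = √(a² + b²) = √(0.22508 + 0.89467) = 1.05818.
True dip = arctan(1.05818) = 46.6°, dipping toward NNE (azimuth ≈ 027°).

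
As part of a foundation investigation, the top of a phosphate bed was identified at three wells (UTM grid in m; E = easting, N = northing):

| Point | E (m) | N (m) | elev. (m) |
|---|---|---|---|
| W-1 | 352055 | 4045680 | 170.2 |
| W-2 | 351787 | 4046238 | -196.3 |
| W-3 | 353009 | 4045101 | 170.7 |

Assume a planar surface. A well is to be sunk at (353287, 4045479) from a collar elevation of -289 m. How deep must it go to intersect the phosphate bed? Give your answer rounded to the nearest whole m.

47 m

Two edge vectors: W-1→W-2 = (-268, 558, -366.5), W-1→W-3 = (954, -579, 0.5).
Normal n = (W-1→W-2) × (W-1→W-3) = (-211924.5, -349507, -377160).
So ∂z/∂E = −n_x/n_z = −0.56189548 and ∂z/∂N = −n_y/n_z = −0.92668098.
Intercept c from W-1: 170.2 + 197818.11 + 3749054.72 = 3947043.04.
At (353287, 4045479): z_contact = −198510.4 − 3748868.5 + 3947043.04 = -335.8 m.
Depth below ground = -289 − (-335.8) = 47 m.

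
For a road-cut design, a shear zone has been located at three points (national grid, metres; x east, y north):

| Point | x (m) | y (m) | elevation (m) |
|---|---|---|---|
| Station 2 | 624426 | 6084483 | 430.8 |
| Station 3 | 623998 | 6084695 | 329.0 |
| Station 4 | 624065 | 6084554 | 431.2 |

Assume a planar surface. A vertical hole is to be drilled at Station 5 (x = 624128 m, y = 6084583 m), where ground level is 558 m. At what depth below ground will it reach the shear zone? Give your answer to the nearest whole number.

160 m

Two edge vectors: Station 2→Station 3 = (-428, 212, -101.8), Station 2→Station 4 = (-361, 71, 0.4).
Normal n = (Station 2→Station 3) × (Station 2→Station 4) = (7312.6, 36921, 46144).
So ∂z/∂x = −n_x/n_z = −0.15847347 and ∂z/∂y = −n_y/n_z = −0.80012569.
Intercept c from Station 2: 430.8 + 98954.96 + 4868351.18 = 4967736.94.
At (624128, 6084583): z_contact = −98907.7 − 4868431.2 + 4967736.94 = 398.0 m.
Depth below ground = 558 − 398.0 = 160 m.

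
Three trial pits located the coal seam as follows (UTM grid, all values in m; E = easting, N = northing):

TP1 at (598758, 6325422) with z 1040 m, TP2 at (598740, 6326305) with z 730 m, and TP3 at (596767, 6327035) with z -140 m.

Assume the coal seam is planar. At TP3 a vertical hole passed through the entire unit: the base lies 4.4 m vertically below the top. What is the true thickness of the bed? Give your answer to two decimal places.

Let the plane be z = a·E + b·N + c.
TP2−TP1: −18a + 883b = −310;  TP3−TP1: −1991a + 1613b = −1180.
Solving gives a = 0.31342, b = −0.34469.
|∇z| = √(a²+b²) = 0.46588, so dip δ = arctan(0.46588) = 24.98°.
True thickness = vertical thickness × cos δ = 4.4 × cos 24.98° = 3.99 m.

3.99 m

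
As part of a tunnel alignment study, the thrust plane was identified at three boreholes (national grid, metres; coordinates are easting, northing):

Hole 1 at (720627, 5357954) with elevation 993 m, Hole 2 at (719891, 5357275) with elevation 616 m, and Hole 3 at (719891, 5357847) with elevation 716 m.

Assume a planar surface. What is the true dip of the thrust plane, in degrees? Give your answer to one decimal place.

21.4°

Two edge vectors: Hole 1→Hole 2 = (-736, -679, -377), Hole 1→Hole 3 = (-736, -107, -277).
Normal n = (Hole 1→Hole 2) × (Hole 1→Hole 3) = (147744, 73600, -420992).
So ∂z/∂easting = −n_x/n_z = 0.35094 and ∂z/∂northing = −n_y/n_z = 0.17483.
Gradient magnitude |∇z| = √(a² + b²) = √(0.12316 + 0.03056) = 0.39208.
True dip = arctan(0.39208) = 21.4°, dipping toward WSW (azimuth ≈ 244°).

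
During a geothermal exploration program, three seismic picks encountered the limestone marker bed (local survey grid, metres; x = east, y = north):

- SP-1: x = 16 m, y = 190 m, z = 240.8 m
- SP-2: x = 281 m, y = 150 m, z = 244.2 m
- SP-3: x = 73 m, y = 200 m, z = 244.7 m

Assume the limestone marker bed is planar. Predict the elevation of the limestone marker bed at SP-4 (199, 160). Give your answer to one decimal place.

Let the plane be z = a·x + b·y + c.
SP-2−SP-1: 265a − 40b = 3.4;  SP-3−SP-1: 57a + 10b = 3.9.
Solving gives a = 0.03854, b = 0.17032.
Then c = 240.8 − a·16 − b·190 = 207.82.
At (199, 160): z = 7.7 + 27.3 + 207.82 = 242.7 m.

242.7 m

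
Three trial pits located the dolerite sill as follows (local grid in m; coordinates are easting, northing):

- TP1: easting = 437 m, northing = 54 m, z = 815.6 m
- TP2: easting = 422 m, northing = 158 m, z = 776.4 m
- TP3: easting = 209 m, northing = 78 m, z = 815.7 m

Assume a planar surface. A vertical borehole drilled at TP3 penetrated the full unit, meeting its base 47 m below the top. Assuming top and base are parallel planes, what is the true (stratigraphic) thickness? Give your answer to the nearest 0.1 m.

43.9 m

Two edge vectors: TP1→TP2 = (-15, 104, -39.2), TP1→TP3 = (-228, 24, 0.1).
Normal n = (TP1→TP2) × (TP1→TP3) = (951.2, 8939.1, 23352).
So ∂z/∂easting = −n_x/n_z = −0.04073 and ∂z/∂northing = −n_y/n_z = −0.38280.
|∇z| = √(a²+b²) = 0.38496, so dip δ = arctan(0.38496) = 21.05°.
True thickness = vertical thickness × cos δ = 47 × cos 21.05° = 43.9 m.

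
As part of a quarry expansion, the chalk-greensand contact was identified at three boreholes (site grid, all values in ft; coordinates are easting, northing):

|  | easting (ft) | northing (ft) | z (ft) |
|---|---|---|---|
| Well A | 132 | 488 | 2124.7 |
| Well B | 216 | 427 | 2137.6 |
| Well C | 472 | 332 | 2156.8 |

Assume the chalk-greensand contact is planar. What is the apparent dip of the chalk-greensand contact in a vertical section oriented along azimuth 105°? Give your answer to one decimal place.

Let the plane be z = a·easting + b·northing + c.
Well B−Well A: 84a − 61b = 12.9;  Well C−Well A: 340a − 156b = 32.1.
Solving gives a = −0.00711, b = −0.22127.
Unit vector along 105° is (sin 105°, cos 105°) = (0.9659, -0.2588).
Slope in that direction = a·(0.9659) + b·(-0.2588) = 0.05040.
Apparent dip = arctan|0.05040| = 2.9° (true dip is 12.5°, so apparent ≤ true as expected).

2.9°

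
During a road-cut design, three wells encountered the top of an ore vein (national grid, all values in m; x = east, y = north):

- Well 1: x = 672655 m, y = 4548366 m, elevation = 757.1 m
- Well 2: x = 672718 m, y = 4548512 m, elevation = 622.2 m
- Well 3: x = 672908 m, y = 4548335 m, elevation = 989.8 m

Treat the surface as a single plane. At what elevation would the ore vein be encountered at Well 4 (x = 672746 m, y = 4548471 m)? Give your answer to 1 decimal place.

695.1 m

Two edge vectors: Well 1→Well 2 = (63, 146, -134.9), Well 1→Well 3 = (253, -31, 232.7).
Normal n = (Well 1→Well 2) × (Well 1→Well 3) = (29792.3, -48789.8, -38891).
So ∂z/∂x = −n_x/n_z = 0.766046129 and ∂z/∂y = −n_y/n_z = −1.254526754.
Intercept c from Well 1: 757.1 − 515284.76 + 5706046.84 = 5191519.18.
At (672746, 4548471): z = 515354.5 − 5706178.6 + 5191519.18 = 695.1 m.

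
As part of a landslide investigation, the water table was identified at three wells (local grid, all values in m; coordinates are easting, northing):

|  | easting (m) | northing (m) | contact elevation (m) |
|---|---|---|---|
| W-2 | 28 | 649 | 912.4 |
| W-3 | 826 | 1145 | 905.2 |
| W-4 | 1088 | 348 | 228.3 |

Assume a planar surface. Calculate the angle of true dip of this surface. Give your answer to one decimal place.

39.8°

Let the plane be z = a·easting + b·northing + c.
W-3−W-2: 798a + 496b = −7.2;  W-4−W-2: 1060a − 301b = −684.1.
Solving gives a = −0.44582, b = 0.70275.
Gradient magnitude |∇z| = √(a² + b²) = √(0.19876 + 0.49386) = 0.83224.
True dip = arctan(0.83224) = 39.8°, dipping toward SSE (azimuth ≈ 148°).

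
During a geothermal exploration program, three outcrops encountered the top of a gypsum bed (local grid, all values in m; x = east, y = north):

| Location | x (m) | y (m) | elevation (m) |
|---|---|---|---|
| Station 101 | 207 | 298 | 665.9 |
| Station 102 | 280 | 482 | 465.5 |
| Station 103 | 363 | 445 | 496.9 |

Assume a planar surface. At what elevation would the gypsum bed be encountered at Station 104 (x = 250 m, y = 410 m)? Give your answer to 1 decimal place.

544.0 m

Two edge vectors: Station 101→Station 102 = (73, 184, -200.4), Station 101→Station 103 = (156, 147, -169).
Normal n = (Station 101→Station 102) × (Station 101→Station 103) = (-1637.2, -18925.4, -17973).
So ∂z/∂x = −n_x/n_z = −0.09109 and ∂z/∂y = −n_y/n_z = −1.05299.
Intercept c from Station 101: 665.9 + 18.86 + 313.79 = 998.55.
At (250, 410): z = −22.8 − 431.7 + 998.55 = 544.0 m.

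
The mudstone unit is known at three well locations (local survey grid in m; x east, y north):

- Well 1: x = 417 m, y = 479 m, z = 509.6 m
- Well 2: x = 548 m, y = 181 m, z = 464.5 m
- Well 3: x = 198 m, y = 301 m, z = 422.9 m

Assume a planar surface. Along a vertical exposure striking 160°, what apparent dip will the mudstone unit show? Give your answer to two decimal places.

8.89°

Two edge vectors: Well 1→Well 2 = (131, -298, -45.1), Well 1→Well 3 = (-219, -178, -86.7).
Normal n = (Well 1→Well 2) × (Well 1→Well 3) = (17808.8, 21234.6, -88580).
So ∂z/∂x = −n_x/n_z = 0.20105 and ∂z/∂y = −n_y/n_z = 0.23972.
Unit vector along 160° is (sin 160°, cos 160°) = (0.3420, -0.9397).
Slope in that direction = a·(0.3420) + b·(-0.9397) = −0.15650.
Apparent dip = arctan|0.15650| = 8.89° (true dip is 17.4°, so apparent ≤ true as expected).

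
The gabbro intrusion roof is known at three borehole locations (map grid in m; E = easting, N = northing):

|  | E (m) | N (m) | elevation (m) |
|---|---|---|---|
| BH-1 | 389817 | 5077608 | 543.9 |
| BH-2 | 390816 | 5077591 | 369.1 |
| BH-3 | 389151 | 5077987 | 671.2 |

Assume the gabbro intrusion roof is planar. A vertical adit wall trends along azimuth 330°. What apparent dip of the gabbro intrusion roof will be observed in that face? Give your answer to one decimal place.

6.4°

Let the plane be z = a·E + b·N + c.
BH-2−BH-1: 999a − 17b = −174.8;  BH-3−BH-1: −666a + 379b = 127.3.
Solving gives a = −0.17448, b = 0.02928.
Unit vector along 330° is (sin 330°, cos 330°) = (-0.5000, 0.8660).
Slope in that direction = a·(-0.5000) + b·(0.8660) = 0.11260.
Apparent dip = arctan|0.11260| = 6.4° (true dip is 10.0°, so apparent ≤ true as expected).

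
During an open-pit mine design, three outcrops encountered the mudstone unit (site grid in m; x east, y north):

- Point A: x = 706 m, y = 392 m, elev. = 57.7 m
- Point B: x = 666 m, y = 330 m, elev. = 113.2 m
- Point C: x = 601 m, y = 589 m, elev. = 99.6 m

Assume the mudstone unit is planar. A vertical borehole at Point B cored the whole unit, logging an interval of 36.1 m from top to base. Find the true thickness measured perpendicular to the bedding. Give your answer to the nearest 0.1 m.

Let the plane be z = a·x + b·y + c.
Point B−Point A: −40a − 62b = 55.5;  Point C−Point A: −105a + 197b = 41.9.
Solving gives a = −0.94033, b = −0.28850.
|∇z| = √(a²+b²) = 0.98359, so dip δ = arctan(0.98359) = 44.53°.
True thickness = vertical thickness × cos δ = 36.1 × cos 44.53° = 25.7 m.

25.7 m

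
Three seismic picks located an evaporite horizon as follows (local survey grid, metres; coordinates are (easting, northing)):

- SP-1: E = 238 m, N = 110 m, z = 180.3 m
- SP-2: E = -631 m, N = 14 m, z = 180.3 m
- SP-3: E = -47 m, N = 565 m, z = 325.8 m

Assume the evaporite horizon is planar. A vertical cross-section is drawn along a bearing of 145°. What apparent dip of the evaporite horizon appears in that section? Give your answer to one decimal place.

Let the plane be z = a·E + b·N + c.
SP-2−SP-1: −869a − 96b = 0;  SP-3−SP-1: −285a + 455b = 145.5.
Solving gives a = −0.03304, b = 0.29908.
Unit vector along 145° is (sin 145°, cos 145°) = (0.5736, -0.8192).
Slope in that direction = a·(0.5736) + b·(-0.8192) = −0.26395.
Apparent dip = arctan|0.26395| = 14.8° (true dip is 16.7°, so apparent ≤ true as expected).

14.8°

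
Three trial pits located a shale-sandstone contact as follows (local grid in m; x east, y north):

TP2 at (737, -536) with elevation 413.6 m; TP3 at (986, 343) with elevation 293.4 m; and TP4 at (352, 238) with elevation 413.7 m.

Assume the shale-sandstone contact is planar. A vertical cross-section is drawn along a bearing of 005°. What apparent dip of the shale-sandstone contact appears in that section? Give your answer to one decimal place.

5.8°

Let the plane be z = a·x + b·y + c.
TP3−TP2: 249a + 879b = −120.2;  TP4−TP2: −385a + 774b = 0.1.
Solving gives a = −0.17533, b = −0.08708.
Unit vector along 005° is (sin 5°, cos 5°) = (0.0872, 0.9962).
Slope in that direction = a·(0.0872) + b·(0.9962) = −0.10203.
Apparent dip = arctan|0.10203| = 5.8° (true dip is 11.1°, so apparent ≤ true as expected).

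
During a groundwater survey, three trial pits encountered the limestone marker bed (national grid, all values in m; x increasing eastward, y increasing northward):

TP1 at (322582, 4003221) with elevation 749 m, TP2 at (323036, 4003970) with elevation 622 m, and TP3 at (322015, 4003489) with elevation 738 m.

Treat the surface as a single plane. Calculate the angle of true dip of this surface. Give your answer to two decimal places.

Two edge vectors: TP1→TP2 = (454, 749, -127), TP1→TP3 = (-567, 268, -11).
Normal n = (TP1→TP2) × (TP1→TP3) = (25797, 77003, 546355).
So ∂z/∂x = −n_x/n_z = −0.04722 and ∂z/∂y = −n_y/n_z = −0.14094.
Gradient magnitude |∇z| = √(a² + b²) = √(0.00223 + 0.01986) = 0.14864.
True dip = arctan(0.14864) = 8.45°, dipping toward NNE (azimuth ≈ 019°).

8.45°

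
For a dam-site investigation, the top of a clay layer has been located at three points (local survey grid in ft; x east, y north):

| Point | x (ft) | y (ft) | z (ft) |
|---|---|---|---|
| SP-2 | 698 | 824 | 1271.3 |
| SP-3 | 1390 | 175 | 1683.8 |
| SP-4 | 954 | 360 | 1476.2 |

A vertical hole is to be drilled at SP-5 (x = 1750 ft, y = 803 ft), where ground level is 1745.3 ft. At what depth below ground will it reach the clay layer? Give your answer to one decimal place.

Two edge vectors: SP-2→SP-3 = (692, -649, 412.5), SP-2→SP-4 = (256, -464, 204.9).
Normal n = (SP-2→SP-3) × (SP-2→SP-4) = (58419.9, -36190.8, -154944).
So ∂z/∂x = −n_x/n_z = 0.377039 and ∂z/∂y = −n_y/n_z = −0.233573.
Intercept c from SP-2: 1271.3 − 263.17 + 192.46 = 1200.59.
At (1750, 803): z_contact = 659.82 − 187.56 + 1200.59 = 1672.85 ft.
Depth below ground = 1745.3 − 1672.85 = 72.5 ft.

72.5 ft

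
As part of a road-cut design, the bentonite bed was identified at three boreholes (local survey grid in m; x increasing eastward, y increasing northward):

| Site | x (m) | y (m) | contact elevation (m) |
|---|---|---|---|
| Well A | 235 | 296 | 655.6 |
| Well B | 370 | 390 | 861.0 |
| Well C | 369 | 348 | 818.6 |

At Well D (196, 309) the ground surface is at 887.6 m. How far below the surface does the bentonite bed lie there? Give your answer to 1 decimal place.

251.6 m

Let the plane be z = a·x + b·y + c.
Well B−Well A: 135a + 94b = 205.4;  Well C−Well A: 134a + 52b = 163.
Solving gives a = 0.83235, b = 0.98971.
Then c = 655.6 − a·235 − b·296 = 167.04.
At (196, 309): z_contact = 163.14 + 305.82 + 167.04 = 636.00 m.
Depth below ground = 887.6 − 636.00 = 251.6 m.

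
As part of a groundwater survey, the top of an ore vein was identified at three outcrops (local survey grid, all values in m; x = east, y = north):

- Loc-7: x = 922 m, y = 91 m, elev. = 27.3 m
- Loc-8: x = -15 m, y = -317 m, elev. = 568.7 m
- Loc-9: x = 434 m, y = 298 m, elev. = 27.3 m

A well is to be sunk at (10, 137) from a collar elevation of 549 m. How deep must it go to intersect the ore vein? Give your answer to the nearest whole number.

Two edge vectors: Loc-7→Loc-8 = (-937, -408, 541.4), Loc-7→Loc-9 = (-488, 207, 0).
Normal n = (Loc-7→Loc-8) × (Loc-7→Loc-9) = (-112069.8, -264203.2, -393063).
So ∂z/∂x = −n_x/n_z = −0.28512 and ∂z/∂y = −n_y/n_z = −0.67217.
Intercept c from Loc-7: 27.3 + 262.88 + 61.17 = 351.35.
At (10, 137): z_contact = −2.9 − 92.1 + 351.35 = 256.4 m.
Depth below ground = 549 − 256.4 = 293 m.

293 m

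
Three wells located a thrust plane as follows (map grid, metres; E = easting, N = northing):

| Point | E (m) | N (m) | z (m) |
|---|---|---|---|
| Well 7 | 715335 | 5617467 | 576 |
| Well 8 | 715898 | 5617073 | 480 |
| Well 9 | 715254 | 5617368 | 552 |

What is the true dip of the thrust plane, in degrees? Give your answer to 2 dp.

Let the plane be z = a·E + b·N + c.
Well 8−Well 7: 563a − 394b = −96;  Well 9−Well 7: −81a − 99b = −24.
Solving gives a = −0.00055, b = 0.24287.
Gradient magnitude |∇z| = √(a² + b²) = √(0.00000 + 0.05899) = 0.24287.
True dip = arctan(0.24287) = 13.65°, dipping toward S (azimuth ≈ 180°).

13.65°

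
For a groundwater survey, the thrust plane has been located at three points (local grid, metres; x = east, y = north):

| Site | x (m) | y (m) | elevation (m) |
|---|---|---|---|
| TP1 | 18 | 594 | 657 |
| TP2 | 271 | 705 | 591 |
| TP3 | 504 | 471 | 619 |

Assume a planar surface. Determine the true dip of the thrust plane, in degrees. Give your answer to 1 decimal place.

Let the plane be z = a·x + b·y + c.
TP2−TP1: 253a + 111b = −66;  TP3−TP1: 486a − 123b = −38.
Solving gives a = −0.14502, b = −0.26406.
Gradient magnitude |∇z| = √(a² + b²) = √(0.02103 + 0.06973) = 0.30126.
True dip = arctan(0.30126) = 16.8°, dipping toward NNE (azimuth ≈ 029°).

16.8°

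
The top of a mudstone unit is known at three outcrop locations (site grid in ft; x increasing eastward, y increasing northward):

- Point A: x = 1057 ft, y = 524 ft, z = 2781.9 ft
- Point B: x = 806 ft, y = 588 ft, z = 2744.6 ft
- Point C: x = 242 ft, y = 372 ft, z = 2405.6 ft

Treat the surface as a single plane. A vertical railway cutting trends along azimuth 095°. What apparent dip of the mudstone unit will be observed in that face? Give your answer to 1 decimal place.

14.9°

Let the plane be z = a·x + b·y + c.
Point B−Point A: −251a + 64b = −37.3;  Point C−Point A: −815a − 152b = −376.3.
Solving gives a = 0.32944, b = 0.70923.
Unit vector along 095° is (sin 95°, cos 95°) = (0.9962, -0.0872).
Slope in that direction = a·(0.9962) + b·(-0.0872) = 0.26638.
Apparent dip = arctan|0.26638| = 14.9° (true dip is 38.0°, so apparent ≤ true as expected).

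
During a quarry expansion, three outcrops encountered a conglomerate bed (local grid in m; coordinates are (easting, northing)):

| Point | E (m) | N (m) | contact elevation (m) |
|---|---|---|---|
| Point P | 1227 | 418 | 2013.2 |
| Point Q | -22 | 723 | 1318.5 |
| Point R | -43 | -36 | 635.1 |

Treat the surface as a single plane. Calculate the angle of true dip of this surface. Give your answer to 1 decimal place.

Let the plane be z = a·E + b·N + c.
Point Q−Point P: −1249a + 305b = −694.7;  Point R−Point P: −1270a − 454b = −1378.1.
Solving gives a = 0.77087, b = 0.87907.
Gradient magnitude |∇z| = √(a² + b²) = √(0.59424 + 0.77276) = 1.16919.
True dip = arctan(1.16919) = 49.5°, dipping toward SW (azimuth ≈ 221°).

49.5°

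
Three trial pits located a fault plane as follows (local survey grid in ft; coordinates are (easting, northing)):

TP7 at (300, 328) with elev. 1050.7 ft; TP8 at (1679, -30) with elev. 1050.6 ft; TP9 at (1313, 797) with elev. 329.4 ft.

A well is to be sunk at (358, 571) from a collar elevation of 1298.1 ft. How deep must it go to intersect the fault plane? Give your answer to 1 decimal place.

Two edge vectors: TP7→TP8 = (1379, -358, -0.1), TP7→TP9 = (1013, 469, -721.3).
Normal n = (TP7→TP8) × (TP7→TP9) = (258272.3, 994571.4, 1009405).
So ∂z/∂E = −n_x/n_z = −0.255866 and ∂z/∂N = −n_y/n_z = −0.985305.
Intercept c from TP7: 1050.7 + 76.76 + 323.18 = 1450.64.
At (358, 571): z_contact = −91.60 − 562.61 + 1450.64 = 796.43 ft.
Depth below ground = 1298.1 − 796.43 = 501.7 ft.

501.7 ft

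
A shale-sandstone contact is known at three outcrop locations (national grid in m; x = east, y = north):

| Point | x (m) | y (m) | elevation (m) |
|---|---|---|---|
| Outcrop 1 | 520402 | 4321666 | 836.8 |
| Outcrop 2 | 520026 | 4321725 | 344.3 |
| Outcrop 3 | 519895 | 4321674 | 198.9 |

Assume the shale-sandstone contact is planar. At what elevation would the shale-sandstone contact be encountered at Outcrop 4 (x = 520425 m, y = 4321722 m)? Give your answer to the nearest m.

Let the plane be z = a·x + b·y + c.
Outcrop 2−Outcrop 1: −376a + 59b = −492.5;  Outcrop 3−Outcrop 1: −507a + 8b = −637.9.
Solving gives a = 1.25241033, b = −0.36599517.
Then c = 836.8 − a·520402 − b·4321666 = 930788.83.
At (520425, 4321722): z = 651785.6 − 1581729.4 + 930788.83 = 845.1 m.

845 m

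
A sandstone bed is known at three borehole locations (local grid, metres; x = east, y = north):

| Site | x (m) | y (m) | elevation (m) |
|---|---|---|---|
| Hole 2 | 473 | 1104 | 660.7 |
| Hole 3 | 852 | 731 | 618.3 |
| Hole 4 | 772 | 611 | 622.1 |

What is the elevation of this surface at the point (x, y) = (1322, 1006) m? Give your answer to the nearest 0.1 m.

Let the plane be z = a·x + b·y + c.
Hole 3−Hole 2: 379a − 373b = −42.4;  Hole 4−Hole 2: 299a − 493b = −38.6.
Solving gives a = −0.086370, b = 0.025913.
Then c = 660.7 − a·473 − b·1104 = 672.94.
At (1322, 1006): z = −114.2 + 26.1 + 672.94 = 584.8 m.

584.8 m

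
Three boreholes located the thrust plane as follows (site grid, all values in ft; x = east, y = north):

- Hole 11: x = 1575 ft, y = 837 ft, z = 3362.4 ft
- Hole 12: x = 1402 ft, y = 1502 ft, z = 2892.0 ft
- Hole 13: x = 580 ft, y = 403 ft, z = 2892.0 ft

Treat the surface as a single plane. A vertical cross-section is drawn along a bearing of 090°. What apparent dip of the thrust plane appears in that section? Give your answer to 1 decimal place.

Two edge vectors: Hole 11→Hole 12 = (-173, 665, -470.4), Hole 11→Hole 13 = (-995, -434, -470.4).
Normal n = (Hole 11→Hole 12) × (Hole 11→Hole 13) = (-516969.6, 386668.8, 736757).
So ∂z/∂x = −n_x/n_z = 0.70168 and ∂z/∂y = −n_y/n_z = −0.52483.
Unit vector along 090° is (sin 90°, cos 90°) = (1.0000, 0.0000).
Slope in that direction = a·(1.0000) + b·(0.0000) = 0.70168.
Apparent dip = arctan|0.70168| = 35.1° (true dip is 41.2°, so apparent ≤ true as expected).

35.1°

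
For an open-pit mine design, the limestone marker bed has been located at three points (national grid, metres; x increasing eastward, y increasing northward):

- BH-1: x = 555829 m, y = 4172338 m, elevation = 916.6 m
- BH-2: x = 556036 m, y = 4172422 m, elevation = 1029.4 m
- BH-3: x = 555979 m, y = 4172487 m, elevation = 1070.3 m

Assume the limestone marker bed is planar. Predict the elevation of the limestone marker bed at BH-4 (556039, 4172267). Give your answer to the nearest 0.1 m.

903.5 m

Two edge vectors: BH-1→BH-2 = (207, 84, 112.8), BH-1→BH-3 = (150, 149, 153.7).
Normal n = (BH-1→BH-2) × (BH-1→BH-3) = (-3896.4, -14895.9, 18243).
So ∂z/∂x = −n_x/n_z = 0.213583292 and ∂z/∂y = −n_y/n_z = 0.816526887.
Intercept c from BH-1: 916.6 − 118715.79 − 3406826.16 = −3524625.35.
At (556039, 4172267): z = 118760.6 + 3406768.2 − 3524625.35 = 903.5 m.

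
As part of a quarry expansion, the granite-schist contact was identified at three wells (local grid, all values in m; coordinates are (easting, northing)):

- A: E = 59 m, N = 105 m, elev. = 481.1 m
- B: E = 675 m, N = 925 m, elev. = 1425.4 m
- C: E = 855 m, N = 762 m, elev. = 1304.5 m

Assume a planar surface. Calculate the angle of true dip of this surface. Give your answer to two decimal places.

45.29°

Two edge vectors: A→B = (616, 820, 944.3), A→C = (796, 657, 823.4).
Normal n = (A→B) × (A→C) = (54782.9, 244448.4, -248008).
So ∂z/∂E = −n_x/n_z = 0.22089 and ∂z/∂N = −n_y/n_z = 0.98565.
Gradient magnitude |∇z| = √(a² + b²) = √(0.04879 + 0.97150) = 1.01010.
True dip = arctan(1.01010) = 45.29°, dipping toward SSW (azimuth ≈ 193°).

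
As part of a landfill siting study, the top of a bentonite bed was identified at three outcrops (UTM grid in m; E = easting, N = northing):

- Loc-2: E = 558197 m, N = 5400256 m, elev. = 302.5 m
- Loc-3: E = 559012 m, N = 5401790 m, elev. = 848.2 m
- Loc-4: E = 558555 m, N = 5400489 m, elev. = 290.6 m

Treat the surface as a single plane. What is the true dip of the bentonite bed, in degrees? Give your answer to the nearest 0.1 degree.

Let the plane be z = a·E + b·N + c.
Loc-3−Loc-2: 815a + 1534b = 545.7;  Loc-4−Loc-2: 358a + 233b = −11.9.
Solving gives a = −0.40471, b = 0.57075.
Gradient magnitude |∇z| = √(a² + b²) = √(0.16379 + 0.32576) = 0.69968.
True dip = arctan(0.69968) = 35.0°, dipping toward SE (azimuth ≈ 145°).

35.0°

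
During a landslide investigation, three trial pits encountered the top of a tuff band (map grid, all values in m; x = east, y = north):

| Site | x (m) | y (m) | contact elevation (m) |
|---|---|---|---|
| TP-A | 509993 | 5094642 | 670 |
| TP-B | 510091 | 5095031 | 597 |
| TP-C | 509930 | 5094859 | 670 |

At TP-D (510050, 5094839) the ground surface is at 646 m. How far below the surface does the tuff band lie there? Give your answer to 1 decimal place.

15.5 m

Two edge vectors: TP-A→TP-B = (98, 389, -73), TP-A→TP-C = (-63, 217, 0).
Normal n = (TP-A→TP-B) × (TP-A→TP-C) = (15841, 4599, 45773).
So ∂z/∂x = −n_x/n_z = −0.346077382 and ∂z/∂y = −n_y/n_z = −0.100474079.
Intercept c from TP-A: 670 + 176497.04 + 511879.46 = 689046.50.
At (510050, 5094839): z_contact = −176516.77 − 511899.25 + 689046.50 = 630.48 m.
Depth below ground = 646 − 630.48 = 15.5 m.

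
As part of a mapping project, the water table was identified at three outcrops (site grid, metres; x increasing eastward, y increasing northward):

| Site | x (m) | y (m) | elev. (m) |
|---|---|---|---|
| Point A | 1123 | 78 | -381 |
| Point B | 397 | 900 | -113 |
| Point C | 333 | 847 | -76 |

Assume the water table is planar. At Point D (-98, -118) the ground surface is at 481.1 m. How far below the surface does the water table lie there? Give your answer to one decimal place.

243.1 m

Let the plane be z = a·x + b·y + c.
Point B−Point A: −726a + 822b = 268;  Point C−Point A: −790a + 769b = 305.
Solving gives a = −0.489845, b = −0.106603.
Then c = -381 − a·1123 − b·78 = 177.41.
At (-98, -118): z_contact = 48.00 + 12.58 + 177.41 = 237.99 m.
Depth below ground = 481.1 − 237.99 = 243.1 m.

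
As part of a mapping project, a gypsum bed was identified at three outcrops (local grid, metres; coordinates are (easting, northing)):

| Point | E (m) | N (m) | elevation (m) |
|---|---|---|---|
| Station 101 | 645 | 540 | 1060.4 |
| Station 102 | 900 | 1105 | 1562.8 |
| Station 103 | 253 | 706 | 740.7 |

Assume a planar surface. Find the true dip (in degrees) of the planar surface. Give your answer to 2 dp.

47.53°

Let the plane be z = a·E + b·N + c.
Station 102−Station 101: 255a + 565b = 502.4;  Station 103−Station 101: −392a + 166b = −319.7.
Solving gives a = 1.00083, b = 0.43750.
Gradient magnitude |∇z| = √(a² + b²) = √(1.00166 + 0.19141) = 1.09228.
True dip = arctan(1.09228) = 47.53°, dipping toward WSW (azimuth ≈ 246°).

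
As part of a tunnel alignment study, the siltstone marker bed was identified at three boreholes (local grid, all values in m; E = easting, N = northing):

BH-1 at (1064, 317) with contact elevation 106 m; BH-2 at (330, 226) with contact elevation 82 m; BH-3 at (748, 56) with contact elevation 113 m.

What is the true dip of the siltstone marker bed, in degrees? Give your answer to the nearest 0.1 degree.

Two edge vectors: BH-1→BH-2 = (-734, -91, -24), BH-1→BH-3 = (-316, -261, 7).
Normal n = (BH-1→BH-2) × (BH-1→BH-3) = (-6901, 12722, 162818).
So ∂z/∂E = −n_x/n_z = 0.04238 and ∂z/∂N = −n_y/n_z = −0.07814.
Gradient magnitude |∇z| = √(a² + b²) = √(0.00180 + 0.00611) = 0.08889.
True dip = arctan(0.08889) = 5.1°, dipping toward NNW (azimuth ≈ 332°).

5.1°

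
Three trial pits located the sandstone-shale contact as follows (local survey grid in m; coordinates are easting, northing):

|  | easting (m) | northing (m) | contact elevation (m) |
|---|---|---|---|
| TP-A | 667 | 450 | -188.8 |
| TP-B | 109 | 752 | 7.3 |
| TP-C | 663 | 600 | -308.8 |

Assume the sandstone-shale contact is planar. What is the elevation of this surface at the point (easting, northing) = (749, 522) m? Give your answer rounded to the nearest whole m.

-313 m

Let the plane be z = a·easting + b·northing + c.
TP-B−TP-A: −558a + 302b = 196.1;  TP-C−TP-A: −4a + 150b = −120.
Solving gives a = −0.79590, b = −0.82122.
Then c = -188.8 − a·667 − b·450 = 711.61.
At (749, 522): z = −596.1 − 428.7 + 711.61 = -313.2 m.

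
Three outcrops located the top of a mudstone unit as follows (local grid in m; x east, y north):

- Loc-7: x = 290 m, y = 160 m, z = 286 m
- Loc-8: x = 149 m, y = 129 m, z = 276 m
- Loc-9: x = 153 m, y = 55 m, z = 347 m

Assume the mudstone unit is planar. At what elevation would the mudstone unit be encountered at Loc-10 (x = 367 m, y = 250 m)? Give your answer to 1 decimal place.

Let the plane be z = a·x + b·y + c.
Loc-8−Loc-7: −141a − 31b = −10;  Loc-9−Loc-7: −137a − 105b = 61.
Solving gives a = 0.27856, b = −0.94440.
Then c = 286 − a·290 − b·160 = 356.32.
At (367, 250): z = 102.2 − 236.1 + 356.32 = 222.5 m.

222.5 m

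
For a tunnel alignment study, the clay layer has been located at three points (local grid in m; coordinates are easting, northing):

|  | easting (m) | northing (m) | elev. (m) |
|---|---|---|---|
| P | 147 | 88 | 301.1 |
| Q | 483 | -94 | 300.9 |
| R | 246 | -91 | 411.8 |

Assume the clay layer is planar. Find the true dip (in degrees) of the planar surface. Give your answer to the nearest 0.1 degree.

45.1°

Two edge vectors: P→Q = (336, -182, -0.2), P→R = (99, -179, 110.7).
Normal n = (P→Q) × (P→R) = (-20183.2, -37215, -42126).
So ∂z/∂easting = −n_x/n_z = −0.47912 and ∂z/∂northing = −n_y/n_z = −0.88342.
Gradient magnitude |∇z| = √(a² + b²) = √(0.22955 + 0.78043) = 1.00498.
True dip = arctan(1.00498) = 45.1°, dipping toward NNE (azimuth ≈ 028°).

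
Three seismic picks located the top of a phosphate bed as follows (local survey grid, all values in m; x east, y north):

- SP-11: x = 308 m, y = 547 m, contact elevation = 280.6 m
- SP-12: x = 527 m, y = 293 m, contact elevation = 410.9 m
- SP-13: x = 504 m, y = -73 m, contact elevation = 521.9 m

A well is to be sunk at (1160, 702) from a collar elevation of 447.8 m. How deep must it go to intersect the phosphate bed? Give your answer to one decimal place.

23.3 m

Two edge vectors: SP-11→SP-12 = (219, -254, 130.3), SP-11→SP-13 = (196, -620, 241.3).
Normal n = (SP-11→SP-12) × (SP-11→SP-13) = (19495.8, -27305.9, -85996).
So ∂z/∂x = −n_x/n_z = 0.226706 and ∂z/∂y = −n_y/n_z = −0.317525.
Intercept c from SP-11: 280.6 − 69.83 + 173.69 = 384.46.
At (1160, 702): z_contact = 262.98 − 222.90 + 384.46 = 424.54 m.
Depth below ground = 447.8 − 424.54 = 23.3 m.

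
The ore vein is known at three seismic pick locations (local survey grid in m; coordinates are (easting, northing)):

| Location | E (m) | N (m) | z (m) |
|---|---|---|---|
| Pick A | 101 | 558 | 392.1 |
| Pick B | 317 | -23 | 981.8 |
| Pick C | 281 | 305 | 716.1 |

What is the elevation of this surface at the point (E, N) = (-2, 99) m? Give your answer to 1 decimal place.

Two edge vectors: Pick A→Pick B = (216, -581, 589.7), Pick A→Pick C = (180, -253, 324).
Normal n = (Pick A→Pick B) × (Pick A→Pick C) = (-39049.9, 36162, 49932).
So ∂z/∂E = −n_x/n_z = 0.78206 and ∂z/∂N = −n_y/n_z = −0.72422.
Intercept c from Pick A: 392.1 − 78.99 + 404.12 = 717.23.
At (-2, 99): z = −1.6 − 71.7 + 717.23 = 644.0 m.

644.0 m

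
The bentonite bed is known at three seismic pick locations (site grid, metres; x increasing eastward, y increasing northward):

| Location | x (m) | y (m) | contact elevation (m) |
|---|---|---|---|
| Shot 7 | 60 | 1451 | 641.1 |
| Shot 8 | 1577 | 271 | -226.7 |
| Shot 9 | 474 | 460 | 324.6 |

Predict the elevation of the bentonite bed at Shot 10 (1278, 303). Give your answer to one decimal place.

-79.5 m

Let the plane be z = a·x + b·y + c.
Shot 8−Shot 7: 1517a − 1180b = −867.8;  Shot 9−Shot 7: 414a − 991b = −316.5.
Solving gives a = −0.479412, b = 0.119095.
Then c = 641.1 − a·60 − b·1451 = 497.06.
At (1278, 303): z = −612.7 + 36.1 + 497.06 = -79.5 m.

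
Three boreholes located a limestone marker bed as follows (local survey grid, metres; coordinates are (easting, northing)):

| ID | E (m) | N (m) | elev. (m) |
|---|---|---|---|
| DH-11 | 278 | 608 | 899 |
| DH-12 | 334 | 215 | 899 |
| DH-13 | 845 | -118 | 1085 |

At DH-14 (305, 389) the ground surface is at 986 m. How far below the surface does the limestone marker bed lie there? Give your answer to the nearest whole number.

Let the plane be z = a·E + b·N + c.
DH-12−DH-11: 56a − 393b = 0;  DH-13−DH-11: 567a − 726b = 186.
Solving gives a = 0.40125, b = 0.05718.
Then c = 899 − a·278 − b·608 = 752.69.
At (305, 389): z_contact = 122.4 + 22.2 + 752.69 = 897.3 m.
Depth below ground = 986 − 897.3 = 89 m.

89 m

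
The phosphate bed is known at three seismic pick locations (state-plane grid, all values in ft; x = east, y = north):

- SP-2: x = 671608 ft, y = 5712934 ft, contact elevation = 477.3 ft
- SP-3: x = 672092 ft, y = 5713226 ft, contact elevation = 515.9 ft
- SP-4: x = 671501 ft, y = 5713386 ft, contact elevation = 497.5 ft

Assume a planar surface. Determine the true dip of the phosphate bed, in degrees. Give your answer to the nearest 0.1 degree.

4.1°

Two edge vectors: SP-2→SP-3 = (484, 292, 38.6), SP-2→SP-4 = (-107, 452, 20.2).
Normal n = (SP-2→SP-3) × (SP-2→SP-4) = (-11548.8, -13907, 250012).
So ∂z/∂x = −n_x/n_z = 0.04619 and ∂z/∂y = −n_y/n_z = 0.05563.
Gradient magnitude |∇z| = √(a² + b²) = √(0.00213 + 0.00309) = 0.07230.
True dip = arctan(0.07230) = 4.1°, dipping toward SW (azimuth ≈ 220°).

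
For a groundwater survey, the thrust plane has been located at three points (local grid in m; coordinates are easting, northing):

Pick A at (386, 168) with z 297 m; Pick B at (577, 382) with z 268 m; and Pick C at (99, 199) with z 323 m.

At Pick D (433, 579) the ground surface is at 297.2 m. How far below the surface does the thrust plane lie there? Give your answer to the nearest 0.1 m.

25.2 m

Let the plane be z = a·easting + b·northing + c.
Pick B−Pick A: 191a + 214b = −29;  Pick C−Pick A: −287a + 31b = 26.
Solving gives a = −0.09598, b = −0.04985.
Then c = 297 − a·386 − b·168 = 342.42.
At (433, 579): z_contact = −41.56 − 28.86 + 342.42 = 272.00 m.
Depth below ground = 297.2 − 272.00 = 25.2 m.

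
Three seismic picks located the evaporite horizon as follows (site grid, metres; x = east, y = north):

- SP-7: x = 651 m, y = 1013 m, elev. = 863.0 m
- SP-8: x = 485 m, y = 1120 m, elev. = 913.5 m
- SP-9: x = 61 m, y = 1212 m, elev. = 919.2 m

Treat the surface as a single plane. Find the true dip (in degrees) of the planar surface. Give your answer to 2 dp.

Let the plane be z = a·x + b·y + c.
SP-8−SP-7: −166a + 107b = 50.5;  SP-9−SP-7: −590a + 199b = 56.2.
Solving gives a = 0.13411, b = 0.68002.
Gradient magnitude |∇z| = √(a² + b²) = √(0.01798 + 0.46242) = 0.69311.
True dip = arctan(0.69311) = 34.73°, dipping toward S (azimuth ≈ 191°).

34.73°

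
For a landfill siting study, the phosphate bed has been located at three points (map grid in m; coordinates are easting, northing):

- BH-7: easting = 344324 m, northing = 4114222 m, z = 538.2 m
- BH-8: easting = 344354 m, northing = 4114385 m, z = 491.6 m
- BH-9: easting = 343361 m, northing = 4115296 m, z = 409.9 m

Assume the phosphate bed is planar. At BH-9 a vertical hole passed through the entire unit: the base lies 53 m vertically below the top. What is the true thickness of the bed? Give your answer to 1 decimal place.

Two edge vectors: BH-7→BH-8 = (30, 163, -46.6), BH-7→BH-9 = (-963, 1074, -128.3).
Normal n = (BH-7→BH-8) × (BH-7→BH-9) = (29135.5, 48724.8, 189189).
So ∂z/∂easting = −n_x/n_z = −0.15400 and ∂z/∂northing = −n_y/n_z = −0.25755.
|∇z| = √(a²+b²) = 0.30008, so dip δ = arctan(0.30008) = 16.70°.
True thickness = vertical thickness × cos δ = 53 × cos 16.70° = 50.8 m.

50.8 m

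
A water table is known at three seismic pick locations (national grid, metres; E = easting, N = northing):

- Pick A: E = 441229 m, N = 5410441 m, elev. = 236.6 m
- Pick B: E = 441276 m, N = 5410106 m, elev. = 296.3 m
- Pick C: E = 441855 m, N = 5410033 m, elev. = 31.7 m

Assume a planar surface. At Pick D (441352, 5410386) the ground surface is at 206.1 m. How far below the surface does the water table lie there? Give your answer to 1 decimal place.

Two edge vectors: Pick A→Pick B = (47, -335, 59.7), Pick A→Pick C = (626, -408, -204.9).
Normal n = (Pick A→Pick B) × (Pick A→Pick C) = (92999.1, 47002.5, 190534).
So ∂z/∂E = −n_x/n_z = −0.488097138 and ∂z/∂N = −n_y/n_z = −0.246688255.
Intercept c from Pick A: 236.6 + 215362.61 + 1334692.25 = 1550291.46.
At (441352, 5410386): z_contact = −215422.65 − 1334678.68 + 1550291.46 = 190.13 m.
Depth below ground = 206.1 − 190.13 = 16.0 m.

16.0 m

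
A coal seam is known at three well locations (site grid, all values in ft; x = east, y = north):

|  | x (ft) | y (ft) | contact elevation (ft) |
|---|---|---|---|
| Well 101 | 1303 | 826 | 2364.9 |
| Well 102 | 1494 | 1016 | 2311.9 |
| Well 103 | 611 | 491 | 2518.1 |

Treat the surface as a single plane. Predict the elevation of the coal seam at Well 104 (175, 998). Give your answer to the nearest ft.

Two edge vectors: Well 101→Well 102 = (191, 190, -53), Well 101→Well 103 = (-692, -335, 153.2).
Normal n = (Well 101→Well 102) × (Well 101→Well 103) = (11353, 7414.8, 67495).
So ∂z/∂x = −n_x/n_z = −0.16821 and ∂z/∂y = −n_y/n_z = −0.10986.
Intercept c from Well 101: 2364.9 + 219.17 + 90.74 = 2674.81.
At (175, 998): z = −29.4 − 109.6 + 2674.81 = 2535.7 ft.

2536 ft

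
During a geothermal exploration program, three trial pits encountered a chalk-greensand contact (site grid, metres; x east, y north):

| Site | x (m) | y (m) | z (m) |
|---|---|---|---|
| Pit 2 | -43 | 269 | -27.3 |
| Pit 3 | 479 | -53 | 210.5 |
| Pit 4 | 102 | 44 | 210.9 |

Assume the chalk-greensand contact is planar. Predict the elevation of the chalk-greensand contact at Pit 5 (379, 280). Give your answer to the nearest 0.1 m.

-179.6 m

Let the plane be z = a·x + b·y + c.
Pit 3−Pit 2: 522a − 322b = 237.8;  Pit 4−Pit 2: 145a − 225b = 238.2.
Solving gives a = −0.32780, b = −1.26992.
Then c = -27.3 − a·-43 − b·269 = 300.21.
At (379, 280): z = −124.2 − 355.6 + 300.21 = -179.6 m.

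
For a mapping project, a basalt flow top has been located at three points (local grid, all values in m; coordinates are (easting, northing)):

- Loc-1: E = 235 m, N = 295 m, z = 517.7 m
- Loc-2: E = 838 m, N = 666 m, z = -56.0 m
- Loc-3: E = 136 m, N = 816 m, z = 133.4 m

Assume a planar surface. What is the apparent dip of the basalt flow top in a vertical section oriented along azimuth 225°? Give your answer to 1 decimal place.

41.9°

Two edge vectors: Loc-1→Loc-2 = (603, 371, -573.7), Loc-1→Loc-3 = (-99, 521, -384.3).
Normal n = (Loc-1→Loc-2) × (Loc-1→Loc-3) = (156322.4, 288529.2, 350892).
So ∂z/∂E = −n_x/n_z = −0.44550 and ∂z/∂N = −n_y/n_z = −0.82227.
Unit vector along 225° is (sin 225°, cos 225°) = (-0.7071, -0.7071).
Slope in that direction = a·(-0.7071) + b·(-0.7071) = 0.89645.
Apparent dip = arctan|0.89645| = 41.9° (true dip is 43.1°, so apparent ≤ true as expected).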